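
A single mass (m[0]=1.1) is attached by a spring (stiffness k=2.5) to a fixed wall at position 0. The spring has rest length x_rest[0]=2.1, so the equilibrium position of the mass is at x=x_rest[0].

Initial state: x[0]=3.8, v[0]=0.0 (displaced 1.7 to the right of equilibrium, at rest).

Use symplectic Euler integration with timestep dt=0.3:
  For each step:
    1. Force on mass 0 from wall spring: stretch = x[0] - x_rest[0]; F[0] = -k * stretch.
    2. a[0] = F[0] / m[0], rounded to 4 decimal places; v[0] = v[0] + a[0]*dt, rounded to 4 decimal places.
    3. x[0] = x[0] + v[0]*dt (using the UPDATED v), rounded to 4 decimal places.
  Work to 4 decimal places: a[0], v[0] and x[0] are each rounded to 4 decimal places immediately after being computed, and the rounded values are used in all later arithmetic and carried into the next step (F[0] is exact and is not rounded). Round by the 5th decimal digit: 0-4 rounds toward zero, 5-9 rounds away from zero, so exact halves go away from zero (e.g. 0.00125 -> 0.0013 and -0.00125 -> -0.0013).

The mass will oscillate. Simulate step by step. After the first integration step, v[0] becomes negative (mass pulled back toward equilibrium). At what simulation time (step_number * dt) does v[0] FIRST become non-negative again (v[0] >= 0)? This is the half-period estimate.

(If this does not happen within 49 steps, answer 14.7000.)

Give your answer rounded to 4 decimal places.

Answer: 2.1000

Derivation:
Step 0: x=[3.8000] v=[0.0000]
Step 1: x=[3.4523] v=[-1.1591]
Step 2: x=[2.8280] v=[-2.0811]
Step 3: x=[2.0548] v=[-2.5775]
Step 4: x=[1.2908] v=[-2.5467]
Step 5: x=[0.6923] v=[-1.9950]
Step 6: x=[0.3817] v=[-1.0352]
Step 7: x=[0.4226] v=[0.1364]
First v>=0 after going negative at step 7, time=2.1000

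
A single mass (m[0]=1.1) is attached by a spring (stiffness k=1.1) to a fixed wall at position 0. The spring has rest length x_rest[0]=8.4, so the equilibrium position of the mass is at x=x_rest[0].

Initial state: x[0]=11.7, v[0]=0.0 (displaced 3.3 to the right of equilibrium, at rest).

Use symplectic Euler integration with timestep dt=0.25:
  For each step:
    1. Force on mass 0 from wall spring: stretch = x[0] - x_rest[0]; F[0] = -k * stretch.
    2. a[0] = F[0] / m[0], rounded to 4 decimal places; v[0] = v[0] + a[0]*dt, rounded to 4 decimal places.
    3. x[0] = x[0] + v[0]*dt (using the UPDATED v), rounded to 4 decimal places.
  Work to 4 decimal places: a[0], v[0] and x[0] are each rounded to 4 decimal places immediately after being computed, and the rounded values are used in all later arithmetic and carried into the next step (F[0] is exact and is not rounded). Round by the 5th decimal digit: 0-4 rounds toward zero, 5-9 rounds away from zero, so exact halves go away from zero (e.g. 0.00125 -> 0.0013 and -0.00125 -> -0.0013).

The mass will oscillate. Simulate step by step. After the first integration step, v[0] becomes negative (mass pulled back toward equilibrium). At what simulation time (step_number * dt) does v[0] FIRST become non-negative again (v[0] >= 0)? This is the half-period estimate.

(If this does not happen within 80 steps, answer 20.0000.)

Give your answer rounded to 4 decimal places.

Step 0: x=[11.7000] v=[0.0000]
Step 1: x=[11.4938] v=[-0.8250]
Step 2: x=[11.0942] v=[-1.5985]
Step 3: x=[10.5262] v=[-2.2721]
Step 4: x=[9.8253] v=[-2.8037]
Step 5: x=[9.0353] v=[-3.1600]
Step 6: x=[8.2056] v=[-3.3188]
Step 7: x=[7.3881] v=[-3.2702]
Step 8: x=[6.6338] v=[-3.0172]
Step 9: x=[5.9899] v=[-2.5757]
Step 10: x=[5.4966] v=[-1.9732]
Step 11: x=[5.1848] v=[-1.2474]
Step 12: x=[5.0739] v=[-0.4436]
Step 13: x=[5.1709] v=[0.3879]
First v>=0 after going negative at step 13, time=3.2500

Answer: 3.2500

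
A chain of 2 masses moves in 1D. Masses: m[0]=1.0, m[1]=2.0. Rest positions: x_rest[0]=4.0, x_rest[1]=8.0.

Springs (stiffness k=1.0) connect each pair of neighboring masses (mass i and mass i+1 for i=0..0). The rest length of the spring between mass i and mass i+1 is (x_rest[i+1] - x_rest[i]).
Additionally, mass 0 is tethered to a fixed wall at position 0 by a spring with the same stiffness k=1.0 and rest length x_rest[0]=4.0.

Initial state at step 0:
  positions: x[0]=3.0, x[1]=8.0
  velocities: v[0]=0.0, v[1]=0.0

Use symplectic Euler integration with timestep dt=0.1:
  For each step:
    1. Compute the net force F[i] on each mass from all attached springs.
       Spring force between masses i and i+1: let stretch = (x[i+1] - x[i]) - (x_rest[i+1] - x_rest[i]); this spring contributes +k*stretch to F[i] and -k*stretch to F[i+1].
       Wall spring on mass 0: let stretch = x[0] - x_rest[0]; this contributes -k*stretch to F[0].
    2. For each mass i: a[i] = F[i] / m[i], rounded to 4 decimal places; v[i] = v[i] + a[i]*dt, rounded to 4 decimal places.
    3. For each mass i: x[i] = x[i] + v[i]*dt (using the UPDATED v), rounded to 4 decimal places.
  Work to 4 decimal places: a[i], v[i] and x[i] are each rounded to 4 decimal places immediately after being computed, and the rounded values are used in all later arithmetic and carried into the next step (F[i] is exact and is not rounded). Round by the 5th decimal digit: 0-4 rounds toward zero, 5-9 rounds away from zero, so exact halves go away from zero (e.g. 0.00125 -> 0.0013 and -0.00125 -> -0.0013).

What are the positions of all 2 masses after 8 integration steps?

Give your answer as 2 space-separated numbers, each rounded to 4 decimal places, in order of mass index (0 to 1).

Step 0: x=[3.0000 8.0000] v=[0.0000 0.0000]
Step 1: x=[3.0200 7.9950] v=[0.2000 -0.0500]
Step 2: x=[3.0596 7.9851] v=[0.3955 -0.0988]
Step 3: x=[3.1178 7.9706] v=[0.5821 -0.1451]
Step 4: x=[3.1934 7.9518] v=[0.7556 -0.1877]
Step 5: x=[3.2846 7.9292] v=[0.9121 -0.2256]
Step 6: x=[3.3894 7.9034] v=[1.0481 -0.2578]
Step 7: x=[3.5055 7.8751] v=[1.1606 -0.2835]
Step 8: x=[3.6302 7.8449] v=[1.2470 -0.3020]

Answer: 3.6302 7.8449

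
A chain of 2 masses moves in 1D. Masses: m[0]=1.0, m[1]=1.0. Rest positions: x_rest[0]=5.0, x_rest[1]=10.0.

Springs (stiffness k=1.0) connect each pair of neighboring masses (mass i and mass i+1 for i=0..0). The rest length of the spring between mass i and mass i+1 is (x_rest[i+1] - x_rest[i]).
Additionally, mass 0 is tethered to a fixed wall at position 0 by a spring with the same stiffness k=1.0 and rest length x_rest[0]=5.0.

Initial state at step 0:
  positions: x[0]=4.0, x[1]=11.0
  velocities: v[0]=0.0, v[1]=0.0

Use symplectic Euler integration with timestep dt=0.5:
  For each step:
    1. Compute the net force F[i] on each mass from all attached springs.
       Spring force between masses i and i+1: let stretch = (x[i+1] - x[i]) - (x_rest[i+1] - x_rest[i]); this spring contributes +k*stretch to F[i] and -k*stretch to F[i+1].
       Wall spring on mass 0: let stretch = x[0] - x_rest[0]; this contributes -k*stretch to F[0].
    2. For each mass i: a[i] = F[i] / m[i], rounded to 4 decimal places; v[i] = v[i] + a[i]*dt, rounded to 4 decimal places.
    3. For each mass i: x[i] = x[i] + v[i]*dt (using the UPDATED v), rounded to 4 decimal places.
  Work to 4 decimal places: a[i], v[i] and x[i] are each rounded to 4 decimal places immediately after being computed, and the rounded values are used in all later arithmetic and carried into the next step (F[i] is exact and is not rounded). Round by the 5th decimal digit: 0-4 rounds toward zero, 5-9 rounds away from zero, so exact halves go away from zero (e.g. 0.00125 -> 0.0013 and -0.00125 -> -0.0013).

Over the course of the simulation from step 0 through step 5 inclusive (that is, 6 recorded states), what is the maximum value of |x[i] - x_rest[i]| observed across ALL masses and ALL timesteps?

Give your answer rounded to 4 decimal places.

Step 0: x=[4.0000 11.0000] v=[0.0000 0.0000]
Step 1: x=[4.7500 10.5000] v=[1.5000 -1.0000]
Step 2: x=[5.7500 9.8125] v=[2.0000 -1.3750]
Step 3: x=[6.3282 9.3594] v=[1.1563 -0.9063]
Step 4: x=[6.0821 9.3985] v=[-0.4922 0.0781]
Step 5: x=[5.1446 9.8585] v=[-1.8751 0.9199]
Max displacement = 1.3282

Answer: 1.3282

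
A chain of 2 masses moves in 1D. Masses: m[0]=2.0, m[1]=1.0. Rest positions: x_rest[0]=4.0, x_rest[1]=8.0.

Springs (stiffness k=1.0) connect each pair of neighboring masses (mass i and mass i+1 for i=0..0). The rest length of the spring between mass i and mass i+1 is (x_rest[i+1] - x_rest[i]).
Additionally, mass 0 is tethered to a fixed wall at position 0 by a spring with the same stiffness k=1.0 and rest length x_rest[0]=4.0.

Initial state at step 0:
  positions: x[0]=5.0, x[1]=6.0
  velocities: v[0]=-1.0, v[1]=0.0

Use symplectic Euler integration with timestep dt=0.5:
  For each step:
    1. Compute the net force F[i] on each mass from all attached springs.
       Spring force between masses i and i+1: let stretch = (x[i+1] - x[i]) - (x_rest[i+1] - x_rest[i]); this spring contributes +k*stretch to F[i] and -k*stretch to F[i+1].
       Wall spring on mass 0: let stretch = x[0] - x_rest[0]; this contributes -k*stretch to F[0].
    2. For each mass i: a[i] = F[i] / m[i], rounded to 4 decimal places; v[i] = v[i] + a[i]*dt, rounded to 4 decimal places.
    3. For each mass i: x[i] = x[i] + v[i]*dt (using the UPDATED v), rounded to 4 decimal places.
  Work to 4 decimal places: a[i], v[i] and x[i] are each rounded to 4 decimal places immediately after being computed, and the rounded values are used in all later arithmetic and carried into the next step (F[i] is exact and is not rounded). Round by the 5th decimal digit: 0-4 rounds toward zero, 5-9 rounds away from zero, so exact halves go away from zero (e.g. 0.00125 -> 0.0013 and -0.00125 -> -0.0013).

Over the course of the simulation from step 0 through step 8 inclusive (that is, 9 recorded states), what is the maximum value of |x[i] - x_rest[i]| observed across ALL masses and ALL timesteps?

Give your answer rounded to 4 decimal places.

Step 0: x=[5.0000 6.0000] v=[-1.0000 0.0000]
Step 1: x=[4.0000 6.7500] v=[-2.0000 1.5000]
Step 2: x=[2.8438 7.8125] v=[-2.3125 2.1250]
Step 3: x=[1.9532 8.6329] v=[-1.7813 1.6407]
Step 4: x=[1.6534 8.7834] v=[-0.5997 0.3009]
Step 5: x=[2.0382 8.1514] v=[0.7695 -1.2641]
Step 6: x=[2.9324 6.9911] v=[1.7883 -2.3207]
Step 7: x=[3.9674 5.8161] v=[2.0699 -2.3501]
Step 8: x=[4.7375 5.1789] v=[1.5402 -1.2745]
Max displacement = 2.8211

Answer: 2.8211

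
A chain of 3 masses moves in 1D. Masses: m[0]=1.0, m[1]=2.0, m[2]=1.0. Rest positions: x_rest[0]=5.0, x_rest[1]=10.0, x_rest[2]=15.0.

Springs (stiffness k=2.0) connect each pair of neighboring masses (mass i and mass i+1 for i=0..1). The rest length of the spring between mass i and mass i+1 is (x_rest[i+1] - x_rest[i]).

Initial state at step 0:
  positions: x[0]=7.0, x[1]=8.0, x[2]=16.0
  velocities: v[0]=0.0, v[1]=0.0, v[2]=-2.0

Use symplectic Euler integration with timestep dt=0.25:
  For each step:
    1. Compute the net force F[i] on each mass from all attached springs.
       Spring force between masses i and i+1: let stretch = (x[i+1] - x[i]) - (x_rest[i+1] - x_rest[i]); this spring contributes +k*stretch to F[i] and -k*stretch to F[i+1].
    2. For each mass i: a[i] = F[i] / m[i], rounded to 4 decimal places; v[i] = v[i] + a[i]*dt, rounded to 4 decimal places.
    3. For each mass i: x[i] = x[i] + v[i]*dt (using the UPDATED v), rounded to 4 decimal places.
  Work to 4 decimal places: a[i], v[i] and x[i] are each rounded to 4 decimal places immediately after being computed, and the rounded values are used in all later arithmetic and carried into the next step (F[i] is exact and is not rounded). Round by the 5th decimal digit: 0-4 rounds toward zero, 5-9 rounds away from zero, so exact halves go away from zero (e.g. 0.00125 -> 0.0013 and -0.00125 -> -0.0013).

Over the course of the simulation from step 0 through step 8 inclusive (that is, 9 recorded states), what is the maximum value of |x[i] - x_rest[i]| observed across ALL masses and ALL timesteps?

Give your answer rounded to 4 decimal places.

Answer: 3.2269

Derivation:
Step 0: x=[7.0000 8.0000 16.0000] v=[0.0000 0.0000 -2.0000]
Step 1: x=[6.5000 8.4375 15.1250] v=[-2.0000 1.7500 -3.5000]
Step 2: x=[5.6172 9.1719 14.0391] v=[-3.5313 2.9375 -4.3438]
Step 3: x=[4.5537 9.9883 12.9698] v=[-4.2540 3.2656 -4.2774]
Step 4: x=[3.5445 10.6514 12.1528] v=[-4.0367 2.6523 -3.2682]
Step 5: x=[2.7987 10.9641 11.7731] v=[-2.9833 1.2509 -1.5189]
Step 6: x=[2.4486 10.8171 11.9173] v=[-1.4006 -0.5882 0.5766]
Step 7: x=[2.5195 10.2158 12.5489] v=[0.2837 -2.4053 2.5265]
Step 8: x=[2.9275 9.2793 13.5139] v=[1.6319 -3.7461 3.8600]
Max displacement = 3.2269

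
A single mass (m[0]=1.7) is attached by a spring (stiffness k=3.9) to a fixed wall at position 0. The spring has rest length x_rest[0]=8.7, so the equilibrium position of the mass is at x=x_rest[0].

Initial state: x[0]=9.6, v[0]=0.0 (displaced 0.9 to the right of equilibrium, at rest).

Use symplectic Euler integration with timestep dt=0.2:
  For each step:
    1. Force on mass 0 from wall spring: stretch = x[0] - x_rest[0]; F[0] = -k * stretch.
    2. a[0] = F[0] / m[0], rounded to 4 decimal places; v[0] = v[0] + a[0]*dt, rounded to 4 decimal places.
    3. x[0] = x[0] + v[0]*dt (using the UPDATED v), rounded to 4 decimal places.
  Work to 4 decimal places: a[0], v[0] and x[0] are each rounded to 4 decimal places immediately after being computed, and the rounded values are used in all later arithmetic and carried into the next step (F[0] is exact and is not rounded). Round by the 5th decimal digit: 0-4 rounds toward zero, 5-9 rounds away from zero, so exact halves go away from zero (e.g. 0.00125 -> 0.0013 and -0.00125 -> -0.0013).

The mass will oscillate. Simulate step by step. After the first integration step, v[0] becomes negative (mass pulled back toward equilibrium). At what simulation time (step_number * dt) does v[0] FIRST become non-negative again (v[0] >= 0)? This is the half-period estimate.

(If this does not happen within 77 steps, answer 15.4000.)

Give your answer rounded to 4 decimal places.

Step 0: x=[9.6000] v=[0.0000]
Step 1: x=[9.5174] v=[-0.4129]
Step 2: x=[9.3598] v=[-0.7879]
Step 3: x=[9.1417] v=[-1.0906]
Step 4: x=[8.8830] v=[-1.2933]
Step 5: x=[8.6075] v=[-1.3773]
Step 6: x=[8.3405] v=[-1.3349]
Step 7: x=[8.1065] v=[-1.1700]
Step 8: x=[7.9270] v=[-0.8977]
Step 9: x=[7.8184] v=[-0.5430]
Step 10: x=[7.7907] v=[-0.1385]
Step 11: x=[7.8464] v=[0.2787]
First v>=0 after going negative at step 11, time=2.2000

Answer: 2.2000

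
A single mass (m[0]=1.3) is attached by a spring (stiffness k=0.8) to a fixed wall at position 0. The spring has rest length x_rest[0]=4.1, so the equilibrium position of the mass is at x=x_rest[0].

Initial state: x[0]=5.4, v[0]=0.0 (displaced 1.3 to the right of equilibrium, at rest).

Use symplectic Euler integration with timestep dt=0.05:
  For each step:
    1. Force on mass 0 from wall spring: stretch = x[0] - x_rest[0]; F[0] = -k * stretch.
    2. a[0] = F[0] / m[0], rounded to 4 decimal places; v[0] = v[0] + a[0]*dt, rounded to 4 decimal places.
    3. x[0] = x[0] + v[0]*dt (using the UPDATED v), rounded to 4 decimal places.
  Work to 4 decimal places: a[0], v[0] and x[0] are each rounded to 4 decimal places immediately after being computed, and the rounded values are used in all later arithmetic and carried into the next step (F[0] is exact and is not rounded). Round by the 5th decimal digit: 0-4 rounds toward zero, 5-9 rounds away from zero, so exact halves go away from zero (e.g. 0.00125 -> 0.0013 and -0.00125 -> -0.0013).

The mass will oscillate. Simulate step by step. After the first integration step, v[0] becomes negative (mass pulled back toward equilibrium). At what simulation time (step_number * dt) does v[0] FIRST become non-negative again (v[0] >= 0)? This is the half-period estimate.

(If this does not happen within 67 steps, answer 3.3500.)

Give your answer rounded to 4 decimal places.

Answer: 3.3500

Derivation:
Step 0: x=[5.4000] v=[0.0000]
Step 1: x=[5.3980] v=[-0.0400]
Step 2: x=[5.3940] v=[-0.0799]
Step 3: x=[5.3880] v=[-0.1197]
Step 4: x=[5.3800] v=[-0.1593]
Step 5: x=[5.3701] v=[-0.1987]
Step 6: x=[5.3582] v=[-0.2378]
Step 7: x=[5.3444] v=[-0.2765]
Step 8: x=[5.3287] v=[-0.3148]
Step 9: x=[5.3111] v=[-0.3526]
Step 10: x=[5.2916] v=[-0.3899]
Step 11: x=[5.2703] v=[-0.4266]
Step 12: x=[5.2472] v=[-0.4626]
Step 13: x=[5.2223] v=[-0.4979]
Step 14: x=[5.1957] v=[-0.5324]
Step 15: x=[5.1674] v=[-0.5661]
Step 16: x=[5.1375] v=[-0.5989]
Step 17: x=[5.1060] v=[-0.6308]
Step 18: x=[5.0729] v=[-0.6618]
Step 19: x=[5.0383] v=[-0.6917]
Step 20: x=[5.0023] v=[-0.7206]
Step 21: x=[4.9649] v=[-0.7484]
Step 22: x=[4.9262] v=[-0.7750]
Step 23: x=[4.8862] v=[-0.8004]
Step 24: x=[4.8450] v=[-0.8246]
Step 25: x=[4.8026] v=[-0.8475]
Step 26: x=[4.7591] v=[-0.8691]
Step 27: x=[4.7146] v=[-0.8894]
Step 28: x=[4.6692] v=[-0.9083]
Step 29: x=[4.6229] v=[-0.9258]
Step 30: x=[4.5758] v=[-0.9419]
Step 31: x=[4.5280] v=[-0.9565]
Step 32: x=[4.4795] v=[-0.9697]
Step 33: x=[4.4304] v=[-0.9814]
Step 34: x=[4.3808] v=[-0.9916]
Step 35: x=[4.3308] v=[-1.0002]
Step 36: x=[4.2804] v=[-1.0073]
Step 37: x=[4.2298] v=[-1.0129]
Step 38: x=[4.1790] v=[-1.0169]
Step 39: x=[4.1280] v=[-1.0193]
Step 40: x=[4.0770] v=[-1.0202]
Step 41: x=[4.0260] v=[-1.0195]
Step 42: x=[3.9751] v=[-1.0172]
Step 43: x=[3.9244] v=[-1.0134]
Step 44: x=[3.8740] v=[-1.0080]
Step 45: x=[3.8240] v=[-1.0010]
Step 46: x=[3.7744] v=[-0.9925]
Step 47: x=[3.7253] v=[-0.9825]
Step 48: x=[3.6768] v=[-0.9710]
Step 49: x=[3.6289] v=[-0.9580]
Step 50: x=[3.5817] v=[-0.9435]
Step 51: x=[3.5353] v=[-0.9276]
Step 52: x=[3.4898] v=[-0.9102]
Step 53: x=[3.4452] v=[-0.8914]
Step 54: x=[3.4016] v=[-0.8713]
Step 55: x=[3.3591] v=[-0.8498]
Step 56: x=[3.3178] v=[-0.8270]
Step 57: x=[3.2777] v=[-0.8029]
Step 58: x=[3.2388] v=[-0.7776]
Step 59: x=[3.2012] v=[-0.7511]
Step 60: x=[3.1650] v=[-0.7234]
Step 61: x=[3.1303] v=[-0.6946]
Step 62: x=[3.0971] v=[-0.6648]
Step 63: x=[3.0654] v=[-0.6339]
Step 64: x=[3.0353] v=[-0.6021]
Step 65: x=[3.0068] v=[-0.5693]
Step 66: x=[2.9800] v=[-0.5357]
Step 67: x=[2.9549] v=[-0.5012]
v[0] did not become non-negative within 67 steps; using fallback time=3.3500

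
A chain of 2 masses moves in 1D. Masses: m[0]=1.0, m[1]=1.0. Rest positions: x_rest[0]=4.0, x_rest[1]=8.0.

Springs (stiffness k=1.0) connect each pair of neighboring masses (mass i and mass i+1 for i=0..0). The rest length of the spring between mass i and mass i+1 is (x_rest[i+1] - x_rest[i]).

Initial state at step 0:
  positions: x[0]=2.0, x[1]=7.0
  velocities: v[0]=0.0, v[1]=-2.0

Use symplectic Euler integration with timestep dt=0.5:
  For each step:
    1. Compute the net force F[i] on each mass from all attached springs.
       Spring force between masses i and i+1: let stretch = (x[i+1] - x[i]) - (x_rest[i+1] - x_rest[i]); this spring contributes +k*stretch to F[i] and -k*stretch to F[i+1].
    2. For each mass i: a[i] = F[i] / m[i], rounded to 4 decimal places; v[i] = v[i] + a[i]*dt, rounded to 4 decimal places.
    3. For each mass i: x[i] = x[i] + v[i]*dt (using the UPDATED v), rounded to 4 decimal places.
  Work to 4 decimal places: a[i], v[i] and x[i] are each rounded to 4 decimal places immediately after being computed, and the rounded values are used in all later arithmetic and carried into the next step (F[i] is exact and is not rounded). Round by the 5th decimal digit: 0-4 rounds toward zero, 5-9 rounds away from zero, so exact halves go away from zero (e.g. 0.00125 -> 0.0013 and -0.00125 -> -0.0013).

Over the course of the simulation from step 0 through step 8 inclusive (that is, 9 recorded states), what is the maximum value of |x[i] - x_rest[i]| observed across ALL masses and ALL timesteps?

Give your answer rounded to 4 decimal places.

Step 0: x=[2.0000 7.0000] v=[0.0000 -2.0000]
Step 1: x=[2.2500 5.7500] v=[0.5000 -2.5000]
Step 2: x=[2.3750 4.6250] v=[0.2500 -2.2500]
Step 3: x=[2.0625 3.9375] v=[-0.6250 -1.3750]
Step 4: x=[1.2188 3.7813] v=[-1.6875 -0.3125]
Step 5: x=[0.0157 3.9845] v=[-2.4063 0.4063]
Step 6: x=[-1.1953 4.1955] v=[-2.4219 0.4219]
Step 7: x=[-2.0586 4.0588] v=[-1.7265 -0.2735]
Step 8: x=[-2.3925 3.3927] v=[-0.6678 -1.3322]
Max displacement = 6.3925

Answer: 6.3925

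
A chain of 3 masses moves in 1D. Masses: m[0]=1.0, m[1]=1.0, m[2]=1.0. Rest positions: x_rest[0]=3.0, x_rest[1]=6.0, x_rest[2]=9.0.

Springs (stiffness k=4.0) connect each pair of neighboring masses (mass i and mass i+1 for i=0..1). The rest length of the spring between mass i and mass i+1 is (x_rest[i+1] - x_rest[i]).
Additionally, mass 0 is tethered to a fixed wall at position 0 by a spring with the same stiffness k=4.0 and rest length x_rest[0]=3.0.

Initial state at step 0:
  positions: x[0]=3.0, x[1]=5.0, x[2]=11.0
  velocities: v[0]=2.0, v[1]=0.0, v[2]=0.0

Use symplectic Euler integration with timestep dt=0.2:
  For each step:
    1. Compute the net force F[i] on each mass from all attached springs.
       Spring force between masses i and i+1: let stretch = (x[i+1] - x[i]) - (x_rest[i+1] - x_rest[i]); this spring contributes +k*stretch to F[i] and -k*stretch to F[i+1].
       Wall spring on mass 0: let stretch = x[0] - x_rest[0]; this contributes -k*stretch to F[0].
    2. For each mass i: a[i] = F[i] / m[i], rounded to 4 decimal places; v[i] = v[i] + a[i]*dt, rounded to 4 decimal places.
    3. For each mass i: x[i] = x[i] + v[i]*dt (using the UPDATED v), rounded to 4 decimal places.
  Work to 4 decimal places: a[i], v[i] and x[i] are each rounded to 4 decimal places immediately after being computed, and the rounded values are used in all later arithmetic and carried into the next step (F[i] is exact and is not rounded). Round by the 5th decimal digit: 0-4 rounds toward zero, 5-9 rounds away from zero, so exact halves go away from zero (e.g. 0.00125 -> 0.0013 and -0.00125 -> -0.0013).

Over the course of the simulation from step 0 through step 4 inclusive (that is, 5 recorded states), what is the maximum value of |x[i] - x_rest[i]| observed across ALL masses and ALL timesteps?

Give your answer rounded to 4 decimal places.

Answer: 2.1934

Derivation:
Step 0: x=[3.0000 5.0000 11.0000] v=[2.0000 0.0000 0.0000]
Step 1: x=[3.2400 5.6400 10.5200] v=[1.2000 3.2000 -2.4000]
Step 2: x=[3.3456 6.6768 9.7392] v=[0.5280 5.1840 -3.9040]
Step 3: x=[3.4489 7.6706 8.9484] v=[0.5165 4.9690 -3.9539]
Step 4: x=[3.6758 8.1934 8.4332] v=[1.1347 2.6139 -2.5761]
Max displacement = 2.1934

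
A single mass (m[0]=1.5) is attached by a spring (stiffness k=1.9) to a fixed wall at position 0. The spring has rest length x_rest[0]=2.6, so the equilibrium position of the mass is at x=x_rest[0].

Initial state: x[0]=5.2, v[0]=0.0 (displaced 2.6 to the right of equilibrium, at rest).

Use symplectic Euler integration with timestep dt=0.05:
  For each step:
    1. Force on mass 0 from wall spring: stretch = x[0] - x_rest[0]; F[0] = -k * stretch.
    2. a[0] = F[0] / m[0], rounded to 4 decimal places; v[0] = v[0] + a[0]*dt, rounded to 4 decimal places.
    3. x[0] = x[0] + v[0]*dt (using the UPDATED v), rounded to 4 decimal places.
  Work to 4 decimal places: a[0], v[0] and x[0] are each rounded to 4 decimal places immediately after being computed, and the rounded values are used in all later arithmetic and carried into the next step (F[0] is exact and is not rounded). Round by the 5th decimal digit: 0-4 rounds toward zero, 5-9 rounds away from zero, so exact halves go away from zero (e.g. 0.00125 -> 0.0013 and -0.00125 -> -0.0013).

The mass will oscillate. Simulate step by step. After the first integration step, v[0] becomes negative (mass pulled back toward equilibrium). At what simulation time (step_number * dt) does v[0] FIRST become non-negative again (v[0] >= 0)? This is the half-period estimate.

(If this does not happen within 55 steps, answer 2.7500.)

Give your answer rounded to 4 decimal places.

Answer: 2.7500

Derivation:
Step 0: x=[5.2000] v=[0.0000]
Step 1: x=[5.1918] v=[-0.1647]
Step 2: x=[5.1754] v=[-0.3288]
Step 3: x=[5.1508] v=[-0.4919]
Step 4: x=[5.1181] v=[-0.6535]
Step 5: x=[5.0775] v=[-0.8130]
Step 6: x=[5.0290] v=[-0.9699]
Step 7: x=[4.9728] v=[-1.1237]
Step 8: x=[4.9091] v=[-1.2740]
Step 9: x=[4.8381] v=[-1.4202]
Step 10: x=[4.7600] v=[-1.5619]
Step 11: x=[4.6751] v=[-1.6987]
Step 12: x=[4.5836] v=[-1.8301]
Step 13: x=[4.4858] v=[-1.9557]
Step 14: x=[4.3820] v=[-2.0751]
Step 15: x=[4.2726] v=[-2.1880]
Step 16: x=[4.1579] v=[-2.2939]
Step 17: x=[4.0383] v=[-2.3926]
Step 18: x=[3.9141] v=[-2.4837]
Step 19: x=[3.7858] v=[-2.5669]
Step 20: x=[3.6537] v=[-2.6420]
Step 21: x=[3.5183] v=[-2.7087]
Step 22: x=[3.3800] v=[-2.7669]
Step 23: x=[3.2392] v=[-2.8163]
Step 24: x=[3.0964] v=[-2.8568]
Step 25: x=[2.9520] v=[-2.8882]
Step 26: x=[2.8065] v=[-2.9105]
Step 27: x=[2.6603] v=[-2.9236]
Step 28: x=[2.5139] v=[-2.9274]
Step 29: x=[2.3678] v=[-2.9219]
Step 30: x=[2.2224] v=[-2.9072]
Step 31: x=[2.0782] v=[-2.8833]
Step 32: x=[1.9357] v=[-2.8503]
Step 33: x=[1.7953] v=[-2.8082]
Step 34: x=[1.6574] v=[-2.7572]
Step 35: x=[1.5225] v=[-2.6975]
Step 36: x=[1.3910] v=[-2.6293]
Step 37: x=[1.2634] v=[-2.5527]
Step 38: x=[1.1400] v=[-2.4681]
Step 39: x=[1.0212] v=[-2.3756]
Step 40: x=[0.9074] v=[-2.2756]
Step 41: x=[0.7990] v=[-2.1684]
Step 42: x=[0.6963] v=[-2.0543]
Step 43: x=[0.5996] v=[-1.9337]
Step 44: x=[0.5093] v=[-1.8070]
Step 45: x=[0.4256] v=[-1.6746]
Step 46: x=[0.3488] v=[-1.5369]
Step 47: x=[0.2791] v=[-1.3943]
Step 48: x=[0.2167] v=[-1.2473]
Step 49: x=[0.1619] v=[-1.0964]
Step 50: x=[0.1148] v=[-0.9420]
Step 51: x=[0.0756] v=[-0.7846]
Step 52: x=[0.0444] v=[-0.6247]
Step 53: x=[0.0213] v=[-0.4628]
Step 54: x=[0.0063] v=[-0.2995]
Step 55: x=[-0.0005] v=[-0.1352]
v[0] did not become non-negative within 55 steps; using fallback time=2.7500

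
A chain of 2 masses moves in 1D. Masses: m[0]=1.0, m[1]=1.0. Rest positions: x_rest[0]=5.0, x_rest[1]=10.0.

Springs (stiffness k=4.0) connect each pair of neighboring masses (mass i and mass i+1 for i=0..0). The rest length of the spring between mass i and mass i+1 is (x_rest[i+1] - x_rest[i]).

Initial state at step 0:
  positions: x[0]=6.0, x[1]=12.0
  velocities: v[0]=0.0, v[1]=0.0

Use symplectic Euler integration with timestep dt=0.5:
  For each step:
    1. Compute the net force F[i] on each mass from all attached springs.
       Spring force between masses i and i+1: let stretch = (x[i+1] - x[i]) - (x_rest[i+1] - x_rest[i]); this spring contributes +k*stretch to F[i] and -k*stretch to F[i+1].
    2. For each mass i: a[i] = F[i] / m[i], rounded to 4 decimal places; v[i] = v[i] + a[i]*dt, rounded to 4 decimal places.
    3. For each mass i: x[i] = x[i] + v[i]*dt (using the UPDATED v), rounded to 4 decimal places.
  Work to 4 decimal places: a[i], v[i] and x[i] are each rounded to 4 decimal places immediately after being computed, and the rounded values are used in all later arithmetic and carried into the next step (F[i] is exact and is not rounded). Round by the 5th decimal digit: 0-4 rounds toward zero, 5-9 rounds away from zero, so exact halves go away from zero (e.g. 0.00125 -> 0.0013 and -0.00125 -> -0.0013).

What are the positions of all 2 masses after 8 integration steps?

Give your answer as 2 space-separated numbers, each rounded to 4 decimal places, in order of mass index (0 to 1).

Answer: 6.0000 12.0000

Derivation:
Step 0: x=[6.0000 12.0000] v=[0.0000 0.0000]
Step 1: x=[7.0000 11.0000] v=[2.0000 -2.0000]
Step 2: x=[7.0000 11.0000] v=[0.0000 0.0000]
Step 3: x=[6.0000 12.0000] v=[-2.0000 2.0000]
Step 4: x=[6.0000 12.0000] v=[0.0000 0.0000]
Step 5: x=[7.0000 11.0000] v=[2.0000 -2.0000]
Step 6: x=[7.0000 11.0000] v=[0.0000 0.0000]
Step 7: x=[6.0000 12.0000] v=[-2.0000 2.0000]
Step 8: x=[6.0000 12.0000] v=[0.0000 0.0000]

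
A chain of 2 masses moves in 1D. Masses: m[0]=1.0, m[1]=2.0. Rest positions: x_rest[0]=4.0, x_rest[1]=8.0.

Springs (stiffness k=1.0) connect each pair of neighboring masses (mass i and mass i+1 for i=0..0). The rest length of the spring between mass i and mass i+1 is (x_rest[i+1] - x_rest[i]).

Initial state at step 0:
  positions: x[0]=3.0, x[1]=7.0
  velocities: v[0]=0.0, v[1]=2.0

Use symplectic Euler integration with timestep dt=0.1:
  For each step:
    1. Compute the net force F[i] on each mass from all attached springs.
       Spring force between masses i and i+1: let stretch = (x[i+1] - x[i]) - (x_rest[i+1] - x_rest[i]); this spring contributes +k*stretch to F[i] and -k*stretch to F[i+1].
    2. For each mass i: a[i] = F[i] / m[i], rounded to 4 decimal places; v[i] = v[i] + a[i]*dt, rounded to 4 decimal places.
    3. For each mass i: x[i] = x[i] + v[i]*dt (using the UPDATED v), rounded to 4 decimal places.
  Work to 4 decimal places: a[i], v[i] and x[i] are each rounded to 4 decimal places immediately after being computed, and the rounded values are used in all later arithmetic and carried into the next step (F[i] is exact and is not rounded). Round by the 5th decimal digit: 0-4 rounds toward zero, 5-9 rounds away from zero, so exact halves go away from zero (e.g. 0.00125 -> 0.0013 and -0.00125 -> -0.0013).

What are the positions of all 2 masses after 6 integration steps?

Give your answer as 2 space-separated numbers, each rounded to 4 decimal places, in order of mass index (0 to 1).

Step 0: x=[3.0000 7.0000] v=[0.0000 2.0000]
Step 1: x=[3.0000 7.2000] v=[0.0000 2.0000]
Step 2: x=[3.0020 7.3990] v=[0.0200 1.9900]
Step 3: x=[3.0080 7.5960] v=[0.0597 1.9702]
Step 4: x=[3.0199 7.7901] v=[0.1185 1.9408]
Step 5: x=[3.0395 7.9803] v=[0.1955 1.9023]
Step 6: x=[3.0685 8.1658] v=[0.2896 1.8553]

Answer: 3.0685 8.1658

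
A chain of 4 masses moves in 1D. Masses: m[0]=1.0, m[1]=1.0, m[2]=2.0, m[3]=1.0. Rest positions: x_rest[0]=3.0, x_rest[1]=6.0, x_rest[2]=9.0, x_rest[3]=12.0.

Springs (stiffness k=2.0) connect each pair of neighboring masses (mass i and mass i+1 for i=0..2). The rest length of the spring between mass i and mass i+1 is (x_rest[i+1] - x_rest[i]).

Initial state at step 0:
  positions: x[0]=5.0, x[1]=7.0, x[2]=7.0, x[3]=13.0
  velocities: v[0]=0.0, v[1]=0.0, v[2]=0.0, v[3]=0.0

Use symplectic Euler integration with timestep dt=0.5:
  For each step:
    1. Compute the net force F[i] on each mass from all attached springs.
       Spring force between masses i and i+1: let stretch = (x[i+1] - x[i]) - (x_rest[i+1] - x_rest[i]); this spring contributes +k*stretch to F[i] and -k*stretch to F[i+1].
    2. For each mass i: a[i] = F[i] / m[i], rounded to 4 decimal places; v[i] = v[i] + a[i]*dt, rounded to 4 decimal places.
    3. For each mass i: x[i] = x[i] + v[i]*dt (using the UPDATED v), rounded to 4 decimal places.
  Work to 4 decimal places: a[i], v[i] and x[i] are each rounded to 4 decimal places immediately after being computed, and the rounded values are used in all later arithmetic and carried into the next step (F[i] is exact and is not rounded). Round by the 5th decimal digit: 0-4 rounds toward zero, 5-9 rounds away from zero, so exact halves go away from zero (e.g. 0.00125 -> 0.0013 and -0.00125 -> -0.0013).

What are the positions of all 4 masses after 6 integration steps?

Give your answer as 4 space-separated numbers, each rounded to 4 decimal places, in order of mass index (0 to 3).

Answer: 2.8126 4.1993 8.3829 15.2228

Derivation:
Step 0: x=[5.0000 7.0000 7.0000 13.0000] v=[0.0000 0.0000 0.0000 0.0000]
Step 1: x=[4.5000 6.0000 8.5000 11.5000] v=[-1.0000 -2.0000 3.0000 -3.0000]
Step 2: x=[3.2500 5.5000 10.1250 10.0000] v=[-2.5000 -1.0000 3.2500 -3.0000]
Step 3: x=[1.6250 6.1875 10.5625 10.0625] v=[-3.2500 1.3750 0.8750 0.1250]
Step 4: x=[0.7813 6.7813 9.7813 11.8750] v=[-1.6875 1.1875 -1.5625 3.6250]
Step 5: x=[1.4376 5.8751 8.7735 14.1407] v=[1.3125 -1.8125 -2.0157 4.5313]
Step 6: x=[2.8126 4.1993 8.3829 15.2228] v=[2.7500 -3.3516 -0.7813 2.1641]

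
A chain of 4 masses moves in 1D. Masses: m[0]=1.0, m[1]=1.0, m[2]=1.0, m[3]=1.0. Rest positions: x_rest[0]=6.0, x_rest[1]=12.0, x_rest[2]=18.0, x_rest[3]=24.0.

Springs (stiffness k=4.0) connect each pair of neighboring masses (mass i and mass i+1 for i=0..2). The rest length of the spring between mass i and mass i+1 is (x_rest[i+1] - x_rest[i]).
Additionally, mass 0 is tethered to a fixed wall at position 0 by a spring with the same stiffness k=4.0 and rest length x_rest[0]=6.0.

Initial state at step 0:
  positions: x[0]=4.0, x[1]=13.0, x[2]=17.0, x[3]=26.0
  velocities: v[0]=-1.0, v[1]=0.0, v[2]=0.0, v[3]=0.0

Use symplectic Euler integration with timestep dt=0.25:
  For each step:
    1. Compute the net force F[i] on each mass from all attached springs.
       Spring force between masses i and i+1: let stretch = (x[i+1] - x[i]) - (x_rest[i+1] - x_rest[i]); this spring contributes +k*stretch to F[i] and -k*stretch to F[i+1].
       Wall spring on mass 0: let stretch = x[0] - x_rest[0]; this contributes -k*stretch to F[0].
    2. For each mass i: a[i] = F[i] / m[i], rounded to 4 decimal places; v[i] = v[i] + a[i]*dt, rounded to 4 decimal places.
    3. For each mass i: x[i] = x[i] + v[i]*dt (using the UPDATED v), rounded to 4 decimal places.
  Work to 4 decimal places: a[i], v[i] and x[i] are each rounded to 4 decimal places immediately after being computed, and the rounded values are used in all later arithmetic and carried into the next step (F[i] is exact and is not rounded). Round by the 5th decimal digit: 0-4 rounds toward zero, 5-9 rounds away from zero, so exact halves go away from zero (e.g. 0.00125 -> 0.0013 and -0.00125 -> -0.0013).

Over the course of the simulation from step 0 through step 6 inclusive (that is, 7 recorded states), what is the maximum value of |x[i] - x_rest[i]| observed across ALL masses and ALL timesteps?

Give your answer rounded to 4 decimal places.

Step 0: x=[4.0000 13.0000 17.0000 26.0000] v=[-1.0000 0.0000 0.0000 0.0000]
Step 1: x=[5.0000 11.7500 18.2500 25.2500] v=[4.0000 -5.0000 5.0000 -3.0000]
Step 2: x=[6.4375 10.4375 19.6250 24.2500] v=[5.7500 -5.2500 5.5000 -4.0000]
Step 3: x=[7.2656 10.4219 19.8594 23.5938] v=[3.3125 -0.0625 0.9375 -2.6250]
Step 4: x=[7.0664 11.9766 18.6680 23.5040] v=[-0.7968 6.2187 -4.7656 -0.3594]
Step 5: x=[6.3282 13.9766 17.0128 23.7052] v=[-2.9530 7.9999 -6.6210 0.8046]
Step 6: x=[5.9200 14.8235 16.2716 23.7333] v=[-1.6328 3.3877 -2.9648 0.1122]
Max displacement = 2.8235

Answer: 2.8235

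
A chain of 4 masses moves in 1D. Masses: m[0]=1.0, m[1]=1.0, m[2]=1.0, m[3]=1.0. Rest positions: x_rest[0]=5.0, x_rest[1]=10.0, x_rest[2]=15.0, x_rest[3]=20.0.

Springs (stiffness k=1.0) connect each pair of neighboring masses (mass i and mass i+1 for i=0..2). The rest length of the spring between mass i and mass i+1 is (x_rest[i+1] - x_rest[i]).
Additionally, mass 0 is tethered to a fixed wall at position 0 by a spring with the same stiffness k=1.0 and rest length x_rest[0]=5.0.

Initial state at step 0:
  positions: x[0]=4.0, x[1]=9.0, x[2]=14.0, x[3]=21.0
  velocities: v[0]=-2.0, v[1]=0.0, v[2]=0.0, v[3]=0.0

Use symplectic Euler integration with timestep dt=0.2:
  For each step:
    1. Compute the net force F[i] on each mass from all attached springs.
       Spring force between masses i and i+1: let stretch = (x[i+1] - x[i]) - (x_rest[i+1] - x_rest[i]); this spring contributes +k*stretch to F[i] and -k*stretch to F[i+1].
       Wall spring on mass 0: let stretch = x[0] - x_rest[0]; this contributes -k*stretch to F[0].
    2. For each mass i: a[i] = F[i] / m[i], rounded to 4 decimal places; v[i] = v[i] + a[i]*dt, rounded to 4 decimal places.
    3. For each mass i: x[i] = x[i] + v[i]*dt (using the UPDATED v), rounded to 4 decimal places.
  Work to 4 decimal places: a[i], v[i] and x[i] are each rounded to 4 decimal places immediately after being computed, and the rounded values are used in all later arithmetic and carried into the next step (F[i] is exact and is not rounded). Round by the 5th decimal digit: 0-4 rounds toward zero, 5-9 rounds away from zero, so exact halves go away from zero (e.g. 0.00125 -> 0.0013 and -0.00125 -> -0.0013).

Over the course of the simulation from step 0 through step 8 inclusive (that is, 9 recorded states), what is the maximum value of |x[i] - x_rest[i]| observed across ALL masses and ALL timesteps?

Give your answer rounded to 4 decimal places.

Answer: 1.9438

Derivation:
Step 0: x=[4.0000 9.0000 14.0000 21.0000] v=[-2.0000 0.0000 0.0000 0.0000]
Step 1: x=[3.6400 9.0000 14.0800 20.9200] v=[-1.8000 0.0000 0.4000 -0.4000]
Step 2: x=[3.3488 8.9888 14.2304 20.7664] v=[-1.4560 -0.0560 0.7520 -0.7680]
Step 3: x=[3.1492 8.9617 14.4326 20.5514] v=[-0.9978 -0.1357 1.0109 -1.0752]
Step 4: x=[3.0562 8.9209 14.6607 20.2916] v=[-0.4651 -0.2040 1.1405 -1.2990]
Step 5: x=[3.0755 8.8751 14.8844 20.0066] v=[0.0966 -0.2290 1.1187 -1.4252]
Step 6: x=[3.2038 8.8377 15.0727 19.7167] v=[0.6414 -0.1871 0.9413 -1.4496]
Step 7: x=[3.4293 8.8243 15.1973 19.4410] v=[1.1274 -0.0669 0.6231 -1.3784]
Step 8: x=[3.7334 8.8500 15.2367 19.1956] v=[1.5205 0.1287 0.1972 -1.2271]
Max displacement = 1.9438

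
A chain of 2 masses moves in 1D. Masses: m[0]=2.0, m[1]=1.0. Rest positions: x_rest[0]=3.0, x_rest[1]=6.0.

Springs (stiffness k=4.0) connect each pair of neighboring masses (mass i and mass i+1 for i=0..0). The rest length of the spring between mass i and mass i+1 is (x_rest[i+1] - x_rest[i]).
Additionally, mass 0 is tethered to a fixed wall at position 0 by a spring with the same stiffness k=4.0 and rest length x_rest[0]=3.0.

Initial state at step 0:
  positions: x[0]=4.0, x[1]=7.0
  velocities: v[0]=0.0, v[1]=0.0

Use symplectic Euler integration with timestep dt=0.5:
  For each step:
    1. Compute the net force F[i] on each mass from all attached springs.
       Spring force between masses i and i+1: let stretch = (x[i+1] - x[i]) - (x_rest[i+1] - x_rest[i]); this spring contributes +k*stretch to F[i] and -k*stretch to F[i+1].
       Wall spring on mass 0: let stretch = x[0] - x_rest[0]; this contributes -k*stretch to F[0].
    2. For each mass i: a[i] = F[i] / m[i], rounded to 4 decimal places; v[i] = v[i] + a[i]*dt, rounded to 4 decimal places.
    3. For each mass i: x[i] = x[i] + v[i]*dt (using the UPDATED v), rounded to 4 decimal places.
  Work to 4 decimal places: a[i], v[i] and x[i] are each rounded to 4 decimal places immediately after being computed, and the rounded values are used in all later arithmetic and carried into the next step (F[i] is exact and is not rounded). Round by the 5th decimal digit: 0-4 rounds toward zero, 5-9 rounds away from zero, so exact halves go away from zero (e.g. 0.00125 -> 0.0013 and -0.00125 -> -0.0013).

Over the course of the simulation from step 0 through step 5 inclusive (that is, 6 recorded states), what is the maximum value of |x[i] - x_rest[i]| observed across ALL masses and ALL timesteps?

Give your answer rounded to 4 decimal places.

Answer: 1.2500

Derivation:
Step 0: x=[4.0000 7.0000] v=[0.0000 0.0000]
Step 1: x=[3.5000 7.0000] v=[-1.0000 0.0000]
Step 2: x=[3.0000 6.5000] v=[-1.0000 -1.0000]
Step 3: x=[2.7500 5.5000] v=[-0.5000 -2.0000]
Step 4: x=[2.5000 4.7500] v=[-0.5000 -1.5000]
Step 5: x=[2.1250 4.7500] v=[-0.7500 0.0000]
Max displacement = 1.2500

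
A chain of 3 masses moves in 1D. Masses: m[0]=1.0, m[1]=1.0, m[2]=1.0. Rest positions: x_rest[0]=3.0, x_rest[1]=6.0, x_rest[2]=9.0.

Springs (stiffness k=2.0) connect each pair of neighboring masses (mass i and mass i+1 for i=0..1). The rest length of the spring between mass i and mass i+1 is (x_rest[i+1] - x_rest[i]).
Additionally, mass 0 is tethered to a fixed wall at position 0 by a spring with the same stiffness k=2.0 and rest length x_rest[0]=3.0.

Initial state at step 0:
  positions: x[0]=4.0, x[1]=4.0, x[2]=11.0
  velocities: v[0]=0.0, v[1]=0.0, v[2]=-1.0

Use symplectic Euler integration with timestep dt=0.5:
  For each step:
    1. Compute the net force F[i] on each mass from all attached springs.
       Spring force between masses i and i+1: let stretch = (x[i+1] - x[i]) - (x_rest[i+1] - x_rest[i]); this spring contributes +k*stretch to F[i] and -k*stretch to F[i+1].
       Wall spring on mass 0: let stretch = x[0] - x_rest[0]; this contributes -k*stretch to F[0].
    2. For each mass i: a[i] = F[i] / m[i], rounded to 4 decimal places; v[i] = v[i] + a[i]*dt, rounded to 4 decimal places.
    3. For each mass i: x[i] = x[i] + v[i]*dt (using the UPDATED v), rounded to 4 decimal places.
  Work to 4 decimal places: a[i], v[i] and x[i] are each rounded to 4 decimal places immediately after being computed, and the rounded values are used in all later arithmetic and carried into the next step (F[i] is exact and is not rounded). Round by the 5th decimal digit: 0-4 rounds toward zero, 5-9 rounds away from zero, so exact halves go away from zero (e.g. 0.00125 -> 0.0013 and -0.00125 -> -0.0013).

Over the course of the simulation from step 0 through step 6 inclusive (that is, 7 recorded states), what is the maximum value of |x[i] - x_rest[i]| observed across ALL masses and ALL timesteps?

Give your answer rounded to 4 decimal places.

Answer: 3.4844

Derivation:
Step 0: x=[4.0000 4.0000 11.0000] v=[0.0000 0.0000 -1.0000]
Step 1: x=[2.0000 7.5000 8.5000] v=[-4.0000 7.0000 -5.0000]
Step 2: x=[1.7500 8.7500 7.0000] v=[-0.5000 2.5000 -3.0000]
Step 3: x=[4.1250 5.6250 7.8750] v=[4.7500 -6.2500 1.7500]
Step 4: x=[5.1875 2.8750 9.1250] v=[2.1250 -5.5000 2.5000]
Step 5: x=[2.5000 4.4063 8.7500] v=[-5.3750 3.0625 -0.7500]
Step 6: x=[-0.4844 7.1563 7.7032] v=[-5.9687 5.4999 -2.0937]
Max displacement = 3.4844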